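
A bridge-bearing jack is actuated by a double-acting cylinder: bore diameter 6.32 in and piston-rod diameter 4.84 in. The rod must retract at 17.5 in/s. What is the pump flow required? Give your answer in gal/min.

Q ≈ 59.0 gal/min

Rod-side annular area A_ann = π/4 × (6.32² − 4.84²) = 12.97 in^2
Q = A × v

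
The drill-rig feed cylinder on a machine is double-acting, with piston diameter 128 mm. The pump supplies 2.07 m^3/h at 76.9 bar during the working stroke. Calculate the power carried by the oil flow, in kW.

Hydraulic power = P × Q

W ≈ 4.42 kW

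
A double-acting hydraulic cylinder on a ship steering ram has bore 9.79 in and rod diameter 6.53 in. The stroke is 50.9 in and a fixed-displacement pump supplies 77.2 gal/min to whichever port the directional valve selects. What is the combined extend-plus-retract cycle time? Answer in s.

t ≈ 20.0 s

Cap-side area A_cap = π/4 × (9.79 in)² = 75.28 in^2
Rod-side annular area A_ann = π/4 × (9.79² − 6.53²) = 41.79 in^2
t_ext = A_cap·L/Q = 12.89 s
t_ret = A_ann·L/Q = 7.156 s
t_cycle = t_ext + t_ret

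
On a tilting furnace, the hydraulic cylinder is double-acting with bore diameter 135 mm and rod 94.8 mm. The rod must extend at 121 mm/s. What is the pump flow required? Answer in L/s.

Cap-side area A_cap = π/4 × (135 mm)² = 14310 mm^2
Q = A × v

Q ≈ 1.73 L/s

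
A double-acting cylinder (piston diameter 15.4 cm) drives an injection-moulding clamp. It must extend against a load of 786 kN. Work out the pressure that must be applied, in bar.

Cap-side area A_cap = π/4 × (15.4 cm)² = 186.3 cm^2
P = F / A = 786 kN / A

P ≈ 422 bar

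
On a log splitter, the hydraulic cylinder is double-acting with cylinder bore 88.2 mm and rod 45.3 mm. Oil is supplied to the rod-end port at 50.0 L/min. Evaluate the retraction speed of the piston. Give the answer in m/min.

Rod-side annular area A_ann = π/4 × (88.2² − 45.3²) = 4498 mm^2
Flow into the rod-end port fills the annular volume.
v = Q / A

v ≈ 11.1 m/min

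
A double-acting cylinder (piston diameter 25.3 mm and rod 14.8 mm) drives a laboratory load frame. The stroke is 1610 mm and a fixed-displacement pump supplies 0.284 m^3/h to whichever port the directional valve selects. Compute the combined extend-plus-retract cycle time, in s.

Cap-side area A_cap = π/4 × (25.3 mm)² = 502.7 mm^2
Rod-side annular area A_ann = π/4 × (25.3² − 14.8²) = 330.7 mm^2
t_ext = A_cap·L/Q = 10.26 s
t_ret = A_ann·L/Q = 6.749 s
t_cycle = t_ext + t_ret

t ≈ 17.0 s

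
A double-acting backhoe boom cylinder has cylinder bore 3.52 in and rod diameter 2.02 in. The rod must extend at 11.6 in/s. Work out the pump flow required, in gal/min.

Q ≈ 29.3 gal/min

Cap-side area A_cap = π/4 × (3.52 in)² = 9.731 in^2
Q = A × v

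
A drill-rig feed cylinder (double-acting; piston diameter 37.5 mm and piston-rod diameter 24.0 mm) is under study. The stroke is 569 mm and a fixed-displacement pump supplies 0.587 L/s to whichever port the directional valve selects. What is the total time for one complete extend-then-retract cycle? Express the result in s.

t ≈ 1.70 s

Cap-side area A_cap = π/4 × (37.5 mm)² = 1104 mm^2
Rod-side annular area A_ann = π/4 × (37.5² − 24.0²) = 652.1 mm^2
t_ext = A_cap·L/Q = 1.071 s
t_ret = A_ann·L/Q = 0.6321 s
t_cycle = t_ext + t_ret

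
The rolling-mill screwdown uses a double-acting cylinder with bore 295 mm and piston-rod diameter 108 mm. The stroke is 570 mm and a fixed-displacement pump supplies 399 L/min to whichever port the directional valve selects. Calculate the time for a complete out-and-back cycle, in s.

t ≈ 10.9 s

Cap-side area A_cap = π/4 × (295 mm)² = 68350 mm^2
Rod-side annular area A_ann = π/4 × (295² − 108²) = 59190 mm^2
t_ext = A_cap·L/Q = 5.859 s
t_ret = A_ann·L/Q = 5.073 s
t_cycle = t_ext + t_ret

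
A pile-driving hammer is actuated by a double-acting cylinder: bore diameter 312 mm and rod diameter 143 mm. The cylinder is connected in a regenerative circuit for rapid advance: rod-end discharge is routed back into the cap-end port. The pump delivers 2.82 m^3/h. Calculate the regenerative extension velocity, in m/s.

v ≈ 0.0488 m/s

In regeneration the rod-end outflow joins the pump flow into the cap end, so the net volume the pump must supply per unit advance equals the rod cross-section area.
Rod cross-section A_rod = π/4 × (143 mm)² = 16060 mm^2
v = Q_pump / A_rod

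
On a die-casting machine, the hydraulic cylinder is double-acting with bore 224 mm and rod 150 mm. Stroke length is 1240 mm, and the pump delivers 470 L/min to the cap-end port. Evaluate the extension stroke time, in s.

t ≈ 6.24 s

Cap-side area A_cap = π/4 × (224 mm)² = 39410 mm^2
Swept volume V = A × L; t = V / Q = A·L / Q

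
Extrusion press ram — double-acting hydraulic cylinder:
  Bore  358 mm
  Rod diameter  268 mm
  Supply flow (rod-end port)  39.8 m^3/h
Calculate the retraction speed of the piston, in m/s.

v ≈ 0.250 m/s

Rod-side annular area A_ann = π/4 × (358² − 268²) = 44250 mm^2
Flow into the rod-end port fills the annular volume.
v = Q / A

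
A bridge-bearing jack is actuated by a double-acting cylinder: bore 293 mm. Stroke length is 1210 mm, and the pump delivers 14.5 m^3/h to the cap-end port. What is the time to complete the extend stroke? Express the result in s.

t ≈ 20.3 s

Cap-side area A_cap = π/4 × (293 mm)² = 67430 mm^2
Swept volume V = A × L; t = V / Q = A·L / Q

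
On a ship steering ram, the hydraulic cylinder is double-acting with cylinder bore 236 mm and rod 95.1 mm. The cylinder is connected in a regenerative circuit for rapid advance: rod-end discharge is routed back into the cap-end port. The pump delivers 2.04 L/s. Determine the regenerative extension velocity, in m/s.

In regeneration the rod-end outflow joins the pump flow into the cap end, so the net volume the pump must supply per unit advance equals the rod cross-section area.
Rod cross-section A_rod = π/4 × (95.1 mm)² = 7103 mm^2
v = Q_pump / A_rod

v ≈ 0.287 m/s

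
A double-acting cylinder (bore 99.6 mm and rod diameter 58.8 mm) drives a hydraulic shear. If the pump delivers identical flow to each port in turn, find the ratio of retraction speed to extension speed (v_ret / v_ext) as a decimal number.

Cap-side area A_cap = π/4 × (99.6 mm)² = 7791 mm^2
Rod-side annular area A_ann = π/4 × (99.6² − 58.8²) = 5076 mm^2
For equal Q, v ∝ 1/A, so v_ret/v_ext = A_cap/A_ann.

v_ret/v_ext ≈ 1.53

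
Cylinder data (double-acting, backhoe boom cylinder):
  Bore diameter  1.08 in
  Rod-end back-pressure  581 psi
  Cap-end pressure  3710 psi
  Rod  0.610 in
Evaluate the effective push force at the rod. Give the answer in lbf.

F ≈ 3040 lbf

Cap-side area A_cap = π/4 × (1.08 in)² = 0.9161 in^2
Rod-side annular area A_ann = π/4 × (1.08² − 0.610²) = 0.6238 in^2
Net thrust = P_cap·A_cap − P_rod·A_ann = 3399 lbf − 362.5 lbf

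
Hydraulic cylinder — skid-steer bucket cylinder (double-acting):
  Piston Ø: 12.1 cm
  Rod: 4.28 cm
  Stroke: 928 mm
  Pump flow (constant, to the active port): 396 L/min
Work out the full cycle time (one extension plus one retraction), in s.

Cap-side area A_cap = π/4 × (12.1 cm)² = 115.0 cm^2
Rod-side annular area A_ann = π/4 × (12.1² − 4.28²) = 100.6 cm^2
t_ext = A_cap·L/Q = 1.617 s
t_ret = A_ann·L/Q = 1.415 s
t_cycle = t_ext + t_ret

t ≈ 3.03 s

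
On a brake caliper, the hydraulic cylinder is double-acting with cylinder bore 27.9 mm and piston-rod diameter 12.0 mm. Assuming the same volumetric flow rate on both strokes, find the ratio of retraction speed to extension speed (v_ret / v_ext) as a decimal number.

v_ret/v_ext ≈ 1.23

Cap-side area A_cap = π/4 × (27.9 mm)² = 611.4 mm^2
Rod-side annular area A_ann = π/4 × (27.9² − 12.0²) = 498.3 mm^2
For equal Q, v ∝ 1/A, so v_ret/v_ext = A_cap/A_ann.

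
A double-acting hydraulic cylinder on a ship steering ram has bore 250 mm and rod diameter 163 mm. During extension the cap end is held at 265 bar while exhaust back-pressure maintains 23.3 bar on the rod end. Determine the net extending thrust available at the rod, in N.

Cap-side area A_cap = π/4 × (250 mm)² = 49090 mm^2
Rod-side annular area A_ann = π/4 × (250² − 163²) = 28220 mm^2
Net thrust = P_cap·A_cap − P_rod·A_ann = 1.301e6 N − 65750 N

F ≈ 1.24e6 N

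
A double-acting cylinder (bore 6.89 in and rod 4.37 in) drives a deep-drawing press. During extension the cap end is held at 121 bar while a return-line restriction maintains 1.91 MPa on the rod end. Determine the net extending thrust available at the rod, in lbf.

Cap-side area A_cap = π/4 × (6.89 in)² = 37.28 in^2
Rod-side annular area A_ann = π/4 × (6.89² − 4.37²) = 22.29 in^2
Net thrust = P_cap·A_cap − P_rod·A_ann = 65430 lbf − 6174 lbf

F ≈ 59300 lbf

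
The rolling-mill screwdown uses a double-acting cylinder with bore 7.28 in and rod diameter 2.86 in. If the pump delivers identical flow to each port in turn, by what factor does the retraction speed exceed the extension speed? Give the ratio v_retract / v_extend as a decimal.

Cap-side area A_cap = π/4 × (7.28 in)² = 41.62 in^2
Rod-side annular area A_ann = π/4 × (7.28² − 2.86²) = 35.20 in^2
For equal Q, v ∝ 1/A, so v_ret/v_ext = A_cap/A_ann.

v_ret/v_ext ≈ 1.18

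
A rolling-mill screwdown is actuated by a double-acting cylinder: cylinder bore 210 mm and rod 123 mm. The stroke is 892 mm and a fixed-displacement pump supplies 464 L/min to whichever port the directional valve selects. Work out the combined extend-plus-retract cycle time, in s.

t ≈ 6.62 s

Cap-side area A_cap = π/4 × (210 mm)² = 34640 mm^2
Rod-side annular area A_ann = π/4 × (210² − 123²) = 22750 mm^2
t_ext = A_cap·L/Q = 3.995 s
t_ret = A_ann·L/Q = 2.625 s
t_cycle = t_ext + t_ret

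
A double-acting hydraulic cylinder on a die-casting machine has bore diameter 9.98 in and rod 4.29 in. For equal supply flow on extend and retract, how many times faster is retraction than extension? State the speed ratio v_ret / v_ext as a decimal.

Cap-side area A_cap = π/4 × (9.98 in)² = 78.23 in^2
Rod-side annular area A_ann = π/4 × (9.98² − 4.29²) = 63.77 in^2
For equal Q, v ∝ 1/A, so v_ret/v_ext = A_cap/A_ann.

v_ret/v_ext ≈ 1.23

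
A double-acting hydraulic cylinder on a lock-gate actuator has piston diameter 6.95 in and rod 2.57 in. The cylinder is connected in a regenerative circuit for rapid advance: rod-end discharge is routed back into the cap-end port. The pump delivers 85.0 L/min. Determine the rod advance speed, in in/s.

In regeneration the rod-end outflow joins the pump flow into the cap end, so the net volume the pump must supply per unit advance equals the rod cross-section area.
Rod cross-section A_rod = π/4 × (2.57 in)² = 5.187 in^2
v = Q_pump / A_rod

v ≈ 16.7 in/s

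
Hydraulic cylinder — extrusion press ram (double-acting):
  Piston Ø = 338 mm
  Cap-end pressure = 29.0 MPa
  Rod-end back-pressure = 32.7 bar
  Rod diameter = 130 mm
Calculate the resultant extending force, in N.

Cap-side area A_cap = π/4 × (338 mm)² = 89730 mm^2
Rod-side annular area A_ann = π/4 × (338² − 130²) = 76450 mm^2
Net thrust = P_cap·A_cap − P_rod·A_ann = 2.602e6 N − 2.500e5 N

F ≈ 2.35e6 N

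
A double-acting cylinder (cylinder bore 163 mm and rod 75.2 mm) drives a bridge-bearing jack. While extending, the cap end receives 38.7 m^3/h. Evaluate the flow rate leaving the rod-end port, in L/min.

Q_out ≈ 508 L/min

Cap-side area A_cap = π/4 × (163 mm)² = 20870 mm^2
Rod-side annular area A_ann = π/4 × (163² − 75.2²) = 16430 mm^2
Piston speed v = Q_in/A_cap; rod-end outflow Q_out = v × A_ann = Q_in × A_ann/A_cap.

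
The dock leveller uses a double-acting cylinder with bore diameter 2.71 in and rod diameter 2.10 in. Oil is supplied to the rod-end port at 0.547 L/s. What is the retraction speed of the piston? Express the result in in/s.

Rod-side annular area A_ann = π/4 × (2.71² − 2.10²) = 2.304 in^2
Flow into the rod-end port fills the annular volume.
v = Q / A

v ≈ 14.5 in/s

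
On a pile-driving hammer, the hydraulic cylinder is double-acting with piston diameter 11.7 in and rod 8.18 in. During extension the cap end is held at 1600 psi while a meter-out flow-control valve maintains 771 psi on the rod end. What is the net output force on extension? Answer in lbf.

F ≈ 1.30e5 lbf

Cap-side area A_cap = π/4 × (11.7 in)² = 107.5 in^2
Rod-side annular area A_ann = π/4 × (11.7² − 8.18²) = 54.96 in^2
Net thrust = P_cap·A_cap − P_rod·A_ann = 1.720e5 lbf − 42370 lbf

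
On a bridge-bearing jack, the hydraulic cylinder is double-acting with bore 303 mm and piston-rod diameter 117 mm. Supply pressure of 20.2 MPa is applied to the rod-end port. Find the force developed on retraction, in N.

F ≈ 1.24e6 N

Rod-side annular area A_ann = π/4 × (303² − 117²) = 61360 mm^2
On retraction the pressure acts on the annular area (bore minus rod).
F = P × A_ann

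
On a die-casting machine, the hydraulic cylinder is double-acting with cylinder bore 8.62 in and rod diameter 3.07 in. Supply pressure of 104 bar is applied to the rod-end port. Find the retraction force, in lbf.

F ≈ 76900 lbf

Rod-side annular area A_ann = π/4 × (8.62² − 3.07²) = 50.96 in^2
On retraction the pressure acts on the annular area (bore minus rod).
F = P × A_ann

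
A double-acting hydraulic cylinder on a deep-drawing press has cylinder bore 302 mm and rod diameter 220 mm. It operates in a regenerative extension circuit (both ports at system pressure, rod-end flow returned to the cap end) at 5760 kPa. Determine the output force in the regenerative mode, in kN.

F ≈ 219 kN

With equal pressure on both faces, forces on the annular region cancel; the net push is pressure × rod cross-section.
Rod cross-section A_rod = π/4 × (220 mm)² = 38010 mm^2
F = P × A_rod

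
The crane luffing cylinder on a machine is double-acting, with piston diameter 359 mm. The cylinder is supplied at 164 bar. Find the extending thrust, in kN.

Cap-side area A_cap = π/4 × (359 mm)² = 1.012e5 mm^2
F = P × A_cap = 164 bar × A_cap

F ≈ 1660 kN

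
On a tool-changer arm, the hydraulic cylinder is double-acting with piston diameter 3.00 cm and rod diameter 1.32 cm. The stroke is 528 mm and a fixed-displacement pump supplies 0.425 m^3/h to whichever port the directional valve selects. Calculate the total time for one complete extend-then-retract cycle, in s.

t ≈ 5.71 s

Cap-side area A_cap = π/4 × (3.00 cm)² = 7.069 cm^2
Rod-side annular area A_ann = π/4 × (3.00² − 1.32²) = 5.700 cm^2
t_ext = A_cap·L/Q = 3.161 s
t_ret = A_ann·L/Q = 2.549 s
t_cycle = t_ext + t_ret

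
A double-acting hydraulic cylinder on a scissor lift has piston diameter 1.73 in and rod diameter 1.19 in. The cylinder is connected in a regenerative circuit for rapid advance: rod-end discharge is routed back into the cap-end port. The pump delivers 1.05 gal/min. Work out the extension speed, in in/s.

v ≈ 3.63 in/s

In regeneration the rod-end outflow joins the pump flow into the cap end, so the net volume the pump must supply per unit advance equals the rod cross-section area.
Rod cross-section A_rod = π/4 × (1.19 in)² = 1.112 in^2
v = Q_pump / A_rod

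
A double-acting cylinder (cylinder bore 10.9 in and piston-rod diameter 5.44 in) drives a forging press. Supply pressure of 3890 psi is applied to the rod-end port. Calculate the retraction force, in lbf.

F ≈ 2.73e5 lbf

Rod-side annular area A_ann = π/4 × (10.9² − 5.44²) = 70.07 in^2
On retraction the pressure acts on the annular area (bore minus rod).
F = P × A_ann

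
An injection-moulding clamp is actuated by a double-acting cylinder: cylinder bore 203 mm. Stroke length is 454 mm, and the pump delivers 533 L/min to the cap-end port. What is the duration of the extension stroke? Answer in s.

Cap-side area A_cap = π/4 × (203 mm)² = 32370 mm^2
Swept volume V = A × L; t = V / Q = A·L / Q

t ≈ 1.65 s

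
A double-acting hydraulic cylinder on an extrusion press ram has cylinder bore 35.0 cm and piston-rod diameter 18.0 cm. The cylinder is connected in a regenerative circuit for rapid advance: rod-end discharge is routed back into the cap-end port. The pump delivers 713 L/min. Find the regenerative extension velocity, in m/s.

v ≈ 0.467 m/s

In regeneration the rod-end outflow joins the pump flow into the cap end, so the net volume the pump must supply per unit advance equals the rod cross-section area.
Rod cross-section A_rod = π/4 × (18.0 cm)² = 254.5 cm^2
v = Q_pump / A_rod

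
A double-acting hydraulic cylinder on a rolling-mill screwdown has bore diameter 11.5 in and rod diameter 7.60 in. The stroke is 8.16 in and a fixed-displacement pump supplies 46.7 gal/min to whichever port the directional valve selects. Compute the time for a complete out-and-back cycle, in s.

t ≈ 7.37 s

Cap-side area A_cap = π/4 × (11.5 in)² = 103.9 in^2
Rod-side annular area A_ann = π/4 × (11.5² − 7.60²) = 58.50 in^2
t_ext = A_cap·L/Q = 4.714 s
t_ret = A_ann·L/Q = 2.655 s
t_cycle = t_ext + t_ret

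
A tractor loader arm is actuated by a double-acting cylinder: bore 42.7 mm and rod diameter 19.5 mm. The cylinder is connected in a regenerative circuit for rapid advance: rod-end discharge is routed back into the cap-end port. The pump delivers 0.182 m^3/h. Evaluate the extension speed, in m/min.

v ≈ 10.2 m/min

In regeneration the rod-end outflow joins the pump flow into the cap end, so the net volume the pump must supply per unit advance equals the rod cross-section area.
Rod cross-section A_rod = π/4 × (19.5 mm)² = 298.6 mm^2
v = Q_pump / A_rod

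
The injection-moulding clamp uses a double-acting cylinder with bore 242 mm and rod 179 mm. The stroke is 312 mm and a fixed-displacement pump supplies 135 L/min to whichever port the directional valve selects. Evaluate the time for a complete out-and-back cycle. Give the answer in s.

Cap-side area A_cap = π/4 × (242 mm)² = 46000 mm^2
Rod-side annular area A_ann = π/4 × (242² − 179²) = 20830 mm^2
t_ext = A_cap·L/Q = 6.378 s
t_ret = A_ann·L/Q = 2.889 s
t_cycle = t_ext + t_ret

t ≈ 9.27 s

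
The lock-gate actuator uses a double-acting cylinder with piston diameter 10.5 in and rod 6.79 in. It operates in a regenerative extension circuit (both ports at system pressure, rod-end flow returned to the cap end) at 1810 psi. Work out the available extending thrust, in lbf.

F ≈ 65500 lbf

With equal pressure on both faces, forces on the annular region cancel; the net push is pressure × rod cross-section.
Rod cross-section A_rod = π/4 × (6.79 in)² = 36.21 in^2
F = P × A_rod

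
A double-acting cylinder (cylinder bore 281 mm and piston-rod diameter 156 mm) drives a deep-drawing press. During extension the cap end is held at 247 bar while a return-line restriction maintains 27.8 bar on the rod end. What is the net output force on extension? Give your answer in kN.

F ≈ 1410 kN

Cap-side area A_cap = π/4 × (281 mm)² = 62020 mm^2
Rod-side annular area A_ann = π/4 × (281² − 156²) = 42900 mm^2
Net thrust = P_cap·A_cap − P_rod·A_ann = 1532 kN − 119.3 kN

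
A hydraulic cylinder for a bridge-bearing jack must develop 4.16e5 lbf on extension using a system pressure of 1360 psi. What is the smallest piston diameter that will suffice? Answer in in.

D ≈ 19.7 in

Extension force acts on the full piston face: F = P × (π/4)D².
D = √(4F / (πP)) = √(4 × 4.16e5 lbf / (π × 1360 psi))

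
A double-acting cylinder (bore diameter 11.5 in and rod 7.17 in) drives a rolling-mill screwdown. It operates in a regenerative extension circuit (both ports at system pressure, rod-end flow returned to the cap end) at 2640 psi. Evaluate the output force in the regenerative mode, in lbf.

F ≈ 1.07e5 lbf

With equal pressure on both faces, forces on the annular region cancel; the net push is pressure × rod cross-section.
Rod cross-section A_rod = π/4 × (7.17 in)² = 40.38 in^2
F = P × A_rod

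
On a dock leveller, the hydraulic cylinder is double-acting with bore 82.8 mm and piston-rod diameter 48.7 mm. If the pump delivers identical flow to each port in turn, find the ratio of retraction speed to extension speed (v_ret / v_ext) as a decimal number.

Cap-side area A_cap = π/4 × (82.8 mm)² = 5385 mm^2
Rod-side annular area A_ann = π/4 × (82.8² − 48.7²) = 3522 mm^2
For equal Q, v ∝ 1/A, so v_ret/v_ext = A_cap/A_ann.

v_ret/v_ext ≈ 1.53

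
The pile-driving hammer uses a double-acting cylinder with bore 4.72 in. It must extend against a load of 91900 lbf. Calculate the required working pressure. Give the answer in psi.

P ≈ 5250 psi

Cap-side area A_cap = π/4 × (4.72 in)² = 17.50 in^2
P = F / A = 91900 lbf / A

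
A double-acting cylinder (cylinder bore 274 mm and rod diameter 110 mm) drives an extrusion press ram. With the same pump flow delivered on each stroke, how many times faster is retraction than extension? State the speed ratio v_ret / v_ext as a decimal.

v_ret/v_ext ≈ 1.19

Cap-side area A_cap = π/4 × (274 mm)² = 58960 mm^2
Rod-side annular area A_ann = π/4 × (274² − 110²) = 49460 mm^2
For equal Q, v ∝ 1/A, so v_ret/v_ext = A_cap/A_ann.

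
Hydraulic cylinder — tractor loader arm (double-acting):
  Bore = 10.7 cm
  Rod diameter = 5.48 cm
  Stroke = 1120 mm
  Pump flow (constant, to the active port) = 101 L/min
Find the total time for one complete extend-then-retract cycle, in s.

t ≈ 10.4 s

Cap-side area A_cap = π/4 × (10.7 cm)² = 89.92 cm^2
Rod-side annular area A_ann = π/4 × (10.7² − 5.48²) = 66.33 cm^2
t_ext = A_cap·L/Q = 5.983 s
t_ret = A_ann·L/Q = 4.414 s
t_cycle = t_ext + t_ret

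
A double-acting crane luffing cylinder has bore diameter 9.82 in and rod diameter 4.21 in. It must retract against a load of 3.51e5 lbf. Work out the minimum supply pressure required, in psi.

Rod-side annular area A_ann = π/4 × (9.82² − 4.21²) = 61.82 in^2
Retraction: pressure acts on the annular area.
P = F / A = 3.51e5 lbf / A

P ≈ 5680 psi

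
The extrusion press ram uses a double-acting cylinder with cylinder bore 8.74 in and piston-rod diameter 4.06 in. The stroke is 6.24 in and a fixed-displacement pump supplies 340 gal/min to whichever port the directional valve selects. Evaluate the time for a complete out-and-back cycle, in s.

Cap-side area A_cap = π/4 × (8.74 in)² = 59.99 in^2
Rod-side annular area A_ann = π/4 × (8.74² − 4.06²) = 47.05 in^2
t_ext = A_cap·L/Q = 0.2860 s
t_ret = A_ann·L/Q = 0.2243 s
t_cycle = t_ext + t_ret

t ≈ 0.510 s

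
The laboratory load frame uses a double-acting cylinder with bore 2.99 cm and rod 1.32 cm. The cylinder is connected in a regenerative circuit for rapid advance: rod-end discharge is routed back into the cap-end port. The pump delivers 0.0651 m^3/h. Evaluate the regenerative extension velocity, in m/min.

v ≈ 7.93 m/min

In regeneration the rod-end outflow joins the pump flow into the cap end, so the net volume the pump must supply per unit advance equals the rod cross-section area.
Rod cross-section A_rod = π/4 × (1.32 cm)² = 1.368 cm^2
v = Q_pump / A_rod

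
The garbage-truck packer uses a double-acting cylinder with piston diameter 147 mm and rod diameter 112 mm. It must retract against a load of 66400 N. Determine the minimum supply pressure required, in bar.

P ≈ 93.3 bar

Rod-side annular area A_ann = π/4 × (147² − 112²) = 7120 mm^2
Retraction: pressure acts on the annular area.
P = F / A = 66400 N / A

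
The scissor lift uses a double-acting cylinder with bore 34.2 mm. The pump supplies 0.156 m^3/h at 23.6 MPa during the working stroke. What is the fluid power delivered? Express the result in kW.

Hydraulic power = P × Q

W ≈ 1.02 kW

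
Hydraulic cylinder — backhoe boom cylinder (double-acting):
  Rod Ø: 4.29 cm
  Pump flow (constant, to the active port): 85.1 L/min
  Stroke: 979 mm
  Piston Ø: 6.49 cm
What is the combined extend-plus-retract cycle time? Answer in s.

t ≈ 3.57 s

Cap-side area A_cap = π/4 × (6.49 cm)² = 33.08 cm^2
Rod-side annular area A_ann = π/4 × (6.49² − 4.29²) = 18.63 cm^2
t_ext = A_cap·L/Q = 2.283 s
t_ret = A_ann·L/Q = 1.286 s
t_cycle = t_ext + t_ret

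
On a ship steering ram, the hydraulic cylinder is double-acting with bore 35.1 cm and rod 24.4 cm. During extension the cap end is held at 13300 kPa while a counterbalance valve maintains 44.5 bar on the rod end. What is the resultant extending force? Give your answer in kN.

F ≈ 1060 kN

Cap-side area A_cap = π/4 × (35.1 cm)² = 967.6 cm^2
Rod-side annular area A_ann = π/4 × (35.1² − 24.4²) = 500.0 cm^2
Net thrust = P_cap·A_cap − P_rod·A_ann = 1287 kN − 222.5 kN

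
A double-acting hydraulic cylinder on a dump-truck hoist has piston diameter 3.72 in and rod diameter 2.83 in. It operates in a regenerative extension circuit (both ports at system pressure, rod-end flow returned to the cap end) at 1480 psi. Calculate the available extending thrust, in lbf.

With equal pressure on both faces, forces on the annular region cancel; the net push is pressure × rod cross-section.
Rod cross-section A_rod = π/4 × (2.83 in)² = 6.290 in^2
F = P × A_rod

F ≈ 9310 lbf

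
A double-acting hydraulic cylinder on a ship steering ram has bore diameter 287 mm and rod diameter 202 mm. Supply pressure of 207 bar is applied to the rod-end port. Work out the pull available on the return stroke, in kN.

Rod-side annular area A_ann = π/4 × (287² − 202²) = 32650 mm^2
On retraction the pressure acts on the annular area (bore minus rod).
F = P × A_ann

F ≈ 676 kN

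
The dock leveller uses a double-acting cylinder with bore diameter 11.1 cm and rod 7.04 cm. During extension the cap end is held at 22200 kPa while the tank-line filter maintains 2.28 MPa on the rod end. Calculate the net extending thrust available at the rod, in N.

F ≈ 2.02e5 N

Cap-side area A_cap = π/4 × (11.1 cm)² = 96.77 cm^2
Rod-side annular area A_ann = π/4 × (11.1² − 7.04²) = 57.84 cm^2
Net thrust = P_cap·A_cap − P_rod·A_ann = 2.148e5 N − 13190 N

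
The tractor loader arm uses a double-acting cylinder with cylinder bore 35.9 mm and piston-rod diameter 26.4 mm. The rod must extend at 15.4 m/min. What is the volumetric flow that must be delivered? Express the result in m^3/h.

Q ≈ 0.935 m^3/h

Cap-side area A_cap = π/4 × (35.9 mm)² = 1012 mm^2
Q = A × v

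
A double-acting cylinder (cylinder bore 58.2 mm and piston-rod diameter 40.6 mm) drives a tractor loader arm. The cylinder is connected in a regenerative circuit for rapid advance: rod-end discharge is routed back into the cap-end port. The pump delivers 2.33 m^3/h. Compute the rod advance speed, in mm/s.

v ≈ 500 mm/s

In regeneration the rod-end outflow joins the pump flow into the cap end, so the net volume the pump must supply per unit advance equals the rod cross-section area.
Rod cross-section A_rod = π/4 × (40.6 mm)² = 1295 mm^2
v = Q_pump / A_rod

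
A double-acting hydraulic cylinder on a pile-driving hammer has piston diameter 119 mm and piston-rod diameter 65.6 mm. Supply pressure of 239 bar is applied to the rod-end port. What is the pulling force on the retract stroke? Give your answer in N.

F ≈ 1.85e5 N

Rod-side annular area A_ann = π/4 × (119² − 65.6²) = 7742 mm^2
On retraction the pressure acts on the annular area (bore minus rod).
F = P × A_ann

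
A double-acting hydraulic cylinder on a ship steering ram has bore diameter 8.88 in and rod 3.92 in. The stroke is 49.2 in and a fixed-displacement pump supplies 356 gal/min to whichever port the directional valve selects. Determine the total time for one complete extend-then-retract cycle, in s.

Cap-side area A_cap = π/4 × (8.88 in)² = 61.93 in^2
Rod-side annular area A_ann = π/4 × (8.88² − 3.92²) = 49.86 in^2
t_ext = A_cap·L/Q = 2.223 s
t_ret = A_ann·L/Q = 1.790 s
t_cycle = t_ext + t_ret

t ≈ 4.01 s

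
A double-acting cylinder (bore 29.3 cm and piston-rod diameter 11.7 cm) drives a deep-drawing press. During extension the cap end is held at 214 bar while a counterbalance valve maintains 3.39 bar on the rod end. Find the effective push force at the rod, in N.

Cap-side area A_cap = π/4 × (29.3 cm)² = 674.3 cm^2
Rod-side annular area A_ann = π/4 × (29.3² − 11.7²) = 566.7 cm^2
Net thrust = P_cap·A_cap − P_rod·A_ann = 1.443e6 N − 19210 N

F ≈ 1.42e6 N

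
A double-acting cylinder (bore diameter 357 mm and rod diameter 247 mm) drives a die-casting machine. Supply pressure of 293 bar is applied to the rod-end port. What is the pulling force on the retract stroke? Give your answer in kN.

F ≈ 1530 kN

Rod-side annular area A_ann = π/4 × (357² − 247²) = 52180 mm^2
On retraction the pressure acts on the annular area (bore minus rod).
F = P × A_ann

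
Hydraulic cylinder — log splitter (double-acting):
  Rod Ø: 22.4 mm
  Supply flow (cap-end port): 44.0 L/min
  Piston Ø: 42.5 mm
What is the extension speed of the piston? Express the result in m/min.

Cap-side area A_cap = π/4 × (42.5 mm)² = 1419 mm^2
v = Q / A

v ≈ 31.0 m/min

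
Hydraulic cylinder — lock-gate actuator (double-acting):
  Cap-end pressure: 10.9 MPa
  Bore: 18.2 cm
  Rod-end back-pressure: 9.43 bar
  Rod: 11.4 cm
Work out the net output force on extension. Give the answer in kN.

Cap-side area A_cap = π/4 × (18.2 cm)² = 260.2 cm^2
Rod-side annular area A_ann = π/4 × (18.2² − 11.4²) = 158.1 cm^2
Net thrust = P_cap·A_cap − P_rod·A_ann = 283.6 kN − 14.91 kN

F ≈ 269 kN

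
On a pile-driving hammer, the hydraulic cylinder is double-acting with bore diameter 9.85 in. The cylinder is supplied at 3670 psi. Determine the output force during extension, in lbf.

F ≈ 2.80e5 lbf

Cap-side area A_cap = π/4 × (9.85 in)² = 76.20 in^2
F = P × A_cap = 3670 psi × A_cap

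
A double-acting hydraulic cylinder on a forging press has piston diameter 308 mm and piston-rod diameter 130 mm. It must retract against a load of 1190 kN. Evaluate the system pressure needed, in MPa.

P ≈ 19.4 MPa

Rod-side annular area A_ann = π/4 × (308² − 130²) = 61230 mm^2
Retraction: pressure acts on the annular area.
P = F / A = 1190 kN / A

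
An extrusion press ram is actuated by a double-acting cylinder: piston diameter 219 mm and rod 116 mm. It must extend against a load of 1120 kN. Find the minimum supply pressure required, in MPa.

Cap-side area A_cap = π/4 × (219 mm)² = 37670 mm^2
P = F / A = 1120 kN / A

P ≈ 29.7 MPa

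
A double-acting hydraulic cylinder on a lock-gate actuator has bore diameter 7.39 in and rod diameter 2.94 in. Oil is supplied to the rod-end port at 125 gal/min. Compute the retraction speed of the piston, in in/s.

v ≈ 13.3 in/s

Rod-side annular area A_ann = π/4 × (7.39² − 2.94²) = 36.10 in^2
Flow into the rod-end port fills the annular volume.
v = Q / A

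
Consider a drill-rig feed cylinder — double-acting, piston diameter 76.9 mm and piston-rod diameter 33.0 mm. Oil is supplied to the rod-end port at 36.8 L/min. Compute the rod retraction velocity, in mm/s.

v ≈ 162 mm/s

Rod-side annular area A_ann = π/4 × (76.9² − 33.0²) = 3789 mm^2
Flow into the rod-end port fills the annular volume.
v = Q / A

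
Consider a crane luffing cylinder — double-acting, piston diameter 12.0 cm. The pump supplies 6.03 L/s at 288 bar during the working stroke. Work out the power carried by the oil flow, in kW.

W ≈ 174 kW

Hydraulic power = P × Q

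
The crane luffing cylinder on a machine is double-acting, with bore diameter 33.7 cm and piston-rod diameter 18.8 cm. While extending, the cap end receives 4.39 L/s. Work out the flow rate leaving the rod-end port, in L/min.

Q_out ≈ 181 L/min

Cap-side area A_cap = π/4 × (33.7 cm)² = 892.0 cm^2
Rod-side annular area A_ann = π/4 × (33.7² − 18.8²) = 614.4 cm^2
Piston speed v = Q_in/A_cap; rod-end outflow Q_out = v × A_ann = Q_in × A_ann/A_cap.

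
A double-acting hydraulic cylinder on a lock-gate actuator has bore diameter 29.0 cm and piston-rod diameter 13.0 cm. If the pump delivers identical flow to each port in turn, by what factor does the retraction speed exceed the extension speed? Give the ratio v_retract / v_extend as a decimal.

v_ret/v_ext ≈ 1.25

Cap-side area A_cap = π/4 × (29.0 cm)² = 660.5 cm^2
Rod-side annular area A_ann = π/4 × (29.0² − 13.0²) = 527.8 cm^2
For equal Q, v ∝ 1/A, so v_ret/v_ext = A_cap/A_ann.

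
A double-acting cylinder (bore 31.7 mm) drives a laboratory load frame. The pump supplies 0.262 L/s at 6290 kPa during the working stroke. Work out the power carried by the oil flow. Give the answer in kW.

W ≈ 1.65 kW

Hydraulic power = P × Q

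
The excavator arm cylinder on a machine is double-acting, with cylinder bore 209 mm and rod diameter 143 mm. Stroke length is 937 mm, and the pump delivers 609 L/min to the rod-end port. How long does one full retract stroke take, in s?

t ≈ 1.68 s

Rod-side annular area A_ann = π/4 × (209² − 143²) = 18250 mm^2
Swept volume V = A × L; t = V / Q = A·L / Q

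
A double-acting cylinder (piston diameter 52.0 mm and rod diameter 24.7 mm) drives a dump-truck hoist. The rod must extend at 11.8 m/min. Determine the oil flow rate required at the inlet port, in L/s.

Cap-side area A_cap = π/4 × (52.0 mm)² = 2124 mm^2
Q = A × v

Q ≈ 0.418 L/s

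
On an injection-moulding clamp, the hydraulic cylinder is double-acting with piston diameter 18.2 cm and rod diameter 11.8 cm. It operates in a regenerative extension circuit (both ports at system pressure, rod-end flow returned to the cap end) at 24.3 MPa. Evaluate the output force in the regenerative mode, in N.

F ≈ 2.66e5 N

With equal pressure on both faces, forces on the annular region cancel; the net push is pressure × rod cross-section.
Rod cross-section A_rod = π/4 × (11.8 cm)² = 109.4 cm^2
F = P × A_rod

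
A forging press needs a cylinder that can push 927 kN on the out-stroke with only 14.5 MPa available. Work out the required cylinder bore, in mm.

D ≈ 285 mm

Extension force acts on the full piston face: F = P × (π/4)D².
D = √(4F / (πP)) = √(4 × 927 kN / (π × 14.5 MPa))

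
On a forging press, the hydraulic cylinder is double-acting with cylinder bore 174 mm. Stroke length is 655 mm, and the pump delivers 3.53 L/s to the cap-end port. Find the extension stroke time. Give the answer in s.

Cap-side area A_cap = π/4 × (174 mm)² = 23780 mm^2
Swept volume V = A × L; t = V / Q = A·L / Q

t ≈ 4.41 s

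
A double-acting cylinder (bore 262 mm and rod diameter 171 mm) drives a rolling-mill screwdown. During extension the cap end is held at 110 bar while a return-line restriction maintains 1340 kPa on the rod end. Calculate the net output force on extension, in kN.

Cap-side area A_cap = π/4 × (262 mm)² = 53910 mm^2
Rod-side annular area A_ann = π/4 × (262² − 171²) = 30950 mm^2
Net thrust = P_cap·A_cap − P_rod·A_ann = 593.0 kN − 41.47 kN

F ≈ 552 kN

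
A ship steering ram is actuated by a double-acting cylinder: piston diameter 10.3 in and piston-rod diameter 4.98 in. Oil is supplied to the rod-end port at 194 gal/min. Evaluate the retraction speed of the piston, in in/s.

Rod-side annular area A_ann = π/4 × (10.3² − 4.98²) = 63.84 in^2
Flow into the rod-end port fills the annular volume.
v = Q / A

v ≈ 11.7 in/s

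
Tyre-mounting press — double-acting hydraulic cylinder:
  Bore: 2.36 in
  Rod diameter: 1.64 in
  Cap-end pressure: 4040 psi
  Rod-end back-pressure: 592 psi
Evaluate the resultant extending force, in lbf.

Cap-side area A_cap = π/4 × (2.36 in)² = 4.374 in^2
Rod-side annular area A_ann = π/4 × (2.36² − 1.64²) = 2.262 in^2
Net thrust = P_cap·A_cap − P_rod·A_ann = 17670 lbf − 1339 lbf

F ≈ 16300 lbf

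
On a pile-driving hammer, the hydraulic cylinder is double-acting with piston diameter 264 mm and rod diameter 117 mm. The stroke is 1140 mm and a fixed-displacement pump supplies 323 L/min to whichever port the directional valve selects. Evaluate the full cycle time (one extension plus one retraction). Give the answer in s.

t ≈ 20.9 s

Cap-side area A_cap = π/4 × (264 mm)² = 54740 mm^2
Rod-side annular area A_ann = π/4 × (264² − 117²) = 43990 mm^2
t_ext = A_cap·L/Q = 11.59 s
t_ret = A_ann·L/Q = 9.315 s
t_cycle = t_ext + t_ret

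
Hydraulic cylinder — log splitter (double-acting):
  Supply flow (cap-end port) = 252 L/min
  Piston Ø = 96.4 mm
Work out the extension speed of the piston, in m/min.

v ≈ 34.5 m/min

Cap-side area A_cap = π/4 × (96.4 mm)² = 7299 mm^2
v = Q / A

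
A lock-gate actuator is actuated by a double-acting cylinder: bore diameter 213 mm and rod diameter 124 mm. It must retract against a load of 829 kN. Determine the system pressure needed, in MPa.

P ≈ 35.2 MPa

Rod-side annular area A_ann = π/4 × (213² − 124²) = 23560 mm^2
Retraction: pressure acts on the annular area.
P = F / A = 829 kN / A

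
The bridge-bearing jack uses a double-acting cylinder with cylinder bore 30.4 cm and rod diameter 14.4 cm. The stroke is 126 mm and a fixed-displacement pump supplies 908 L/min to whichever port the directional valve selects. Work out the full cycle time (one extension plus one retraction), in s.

t ≈ 1.07 s

Cap-side area A_cap = π/4 × (30.4 cm)² = 725.8 cm^2
Rod-side annular area A_ann = π/4 × (30.4² − 14.4²) = 563.0 cm^2
t_ext = A_cap·L/Q = 0.6043 s
t_ret = A_ann·L/Q = 0.4687 s
t_cycle = t_ext + t_ret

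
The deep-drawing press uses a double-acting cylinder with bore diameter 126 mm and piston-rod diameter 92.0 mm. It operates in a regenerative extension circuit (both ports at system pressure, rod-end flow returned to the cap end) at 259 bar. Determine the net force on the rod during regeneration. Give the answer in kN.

With equal pressure on both faces, forces on the annular region cancel; the net push is pressure × rod cross-section.
Rod cross-section A_rod = π/4 × (92.0 mm)² = 6648 mm^2
F = P × A_rod

F ≈ 172 kN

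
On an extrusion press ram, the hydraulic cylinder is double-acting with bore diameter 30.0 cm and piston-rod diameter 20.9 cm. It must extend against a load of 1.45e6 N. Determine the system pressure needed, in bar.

Cap-side area A_cap = π/4 × (30.0 cm)² = 706.9 cm^2
P = F / A = 1.45e6 N / A

P ≈ 205 bar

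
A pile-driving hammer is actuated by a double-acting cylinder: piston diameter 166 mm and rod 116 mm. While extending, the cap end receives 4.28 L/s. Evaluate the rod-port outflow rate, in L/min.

Cap-side area A_cap = π/4 × (166 mm)² = 21640 mm^2
Rod-side annular area A_ann = π/4 × (166² − 116²) = 11070 mm^2
Piston speed v = Q_in/A_cap; rod-end outflow Q_out = v × A_ann = Q_in × A_ann/A_cap.

Q_out ≈ 131 L/min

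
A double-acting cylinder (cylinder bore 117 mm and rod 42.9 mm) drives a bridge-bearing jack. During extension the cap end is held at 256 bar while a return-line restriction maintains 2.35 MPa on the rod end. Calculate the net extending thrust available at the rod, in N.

F ≈ 2.53e5 N

Cap-side area A_cap = π/4 × (117 mm)² = 10750 mm^2
Rod-side annular area A_ann = π/4 × (117² − 42.9²) = 9306 mm^2
Net thrust = P_cap·A_cap − P_rod·A_ann = 2.752e5 N − 21870 N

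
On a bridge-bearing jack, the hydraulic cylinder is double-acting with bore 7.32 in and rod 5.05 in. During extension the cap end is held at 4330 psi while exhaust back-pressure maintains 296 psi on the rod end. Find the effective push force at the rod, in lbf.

F ≈ 1.76e5 lbf

Cap-side area A_cap = π/4 × (7.32 in)² = 42.08 in^2
Rod-side annular area A_ann = π/4 × (7.32² − 5.05²) = 22.05 in^2
Net thrust = P_cap·A_cap − P_rod·A_ann = 1.822e5 lbf − 6528 lbf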